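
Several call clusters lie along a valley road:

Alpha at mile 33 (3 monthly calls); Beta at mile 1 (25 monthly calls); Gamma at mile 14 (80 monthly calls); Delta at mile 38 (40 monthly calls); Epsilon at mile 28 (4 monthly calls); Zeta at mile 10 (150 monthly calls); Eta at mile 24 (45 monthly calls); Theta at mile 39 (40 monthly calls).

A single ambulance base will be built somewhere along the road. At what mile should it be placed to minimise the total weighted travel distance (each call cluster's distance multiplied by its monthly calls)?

x = 14

For a sum of weighted absolute distances on a line, the optimum is the weighted median (not the mean). Total weight W = 387; half-weight = 193.5.
Sort by position and accumulate weight:
  mile 1 (Beta, w=25) → cum 25
  mile 10 (Zeta, w=150) → cum 175
  mile 14 (Gamma, w=80) → cum 255  ≥ 193.5 → median here
  mile 24 (Eta, w=45) → cum 300
  mile 28 (Epsilon, w=4) → cum 304
  mile 33 (Alpha, w=3) → cum 307
  mile 38 (Delta, w=40) → cum 347
  mile 39 (Theta, w=40) → cum 387
Optimal location: mile 14.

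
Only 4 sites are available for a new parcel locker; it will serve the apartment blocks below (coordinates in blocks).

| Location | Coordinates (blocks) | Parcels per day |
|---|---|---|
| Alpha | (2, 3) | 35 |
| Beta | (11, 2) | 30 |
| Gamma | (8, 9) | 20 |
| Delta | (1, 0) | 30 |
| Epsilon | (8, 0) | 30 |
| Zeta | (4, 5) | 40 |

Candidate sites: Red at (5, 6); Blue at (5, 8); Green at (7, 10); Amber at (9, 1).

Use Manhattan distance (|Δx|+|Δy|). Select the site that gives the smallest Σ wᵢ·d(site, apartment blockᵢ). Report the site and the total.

Total weighted distance at each candidate:
  Red (5, 6): total = 1280
  Blue (5, 8): total = 1570
  Green (7, 10): total = 1950
  Amber (9, 1): total = 1275
Minimum is at Amber with total 1275 blocks.

Amber, total 1275 blocks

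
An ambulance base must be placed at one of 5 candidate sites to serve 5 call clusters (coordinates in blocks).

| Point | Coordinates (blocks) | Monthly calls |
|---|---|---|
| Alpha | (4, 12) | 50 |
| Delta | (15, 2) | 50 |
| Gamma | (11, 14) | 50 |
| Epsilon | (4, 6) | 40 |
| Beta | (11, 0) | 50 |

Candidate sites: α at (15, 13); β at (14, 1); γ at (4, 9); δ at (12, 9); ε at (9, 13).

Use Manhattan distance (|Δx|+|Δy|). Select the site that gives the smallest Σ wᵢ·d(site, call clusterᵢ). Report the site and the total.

Total weighted distance at each candidate:
  α (15, 13): total = 2970
  β (14, 1): total = 2750
  γ (4, 9): total = 2570
  δ (12, 9): total = 2290
  ε (9, 13): total = 2530
Minimum is at δ with total 2290 blocks.

δ, total 2290 blocks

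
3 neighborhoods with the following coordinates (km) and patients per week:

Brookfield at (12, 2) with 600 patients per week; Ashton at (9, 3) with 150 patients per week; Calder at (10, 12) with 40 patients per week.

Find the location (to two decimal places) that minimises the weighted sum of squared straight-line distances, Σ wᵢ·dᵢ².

The minimiser of Σwᵢ‖p−pᵢ‖² is the weighted centroid p* = (Σwᵢpᵢ)/(Σwᵢ).
Σwᵢ = 790.
Σwᵢxᵢ = 600·12 + 150·9 + 40·10 = 8950.
Σwᵢyᵢ = 600·2 + 150·3 + 40·12 = 2130.
x* = 8950/790 = 11.33, y* = 2130/790 = 2.70.

(11.33, 2.70)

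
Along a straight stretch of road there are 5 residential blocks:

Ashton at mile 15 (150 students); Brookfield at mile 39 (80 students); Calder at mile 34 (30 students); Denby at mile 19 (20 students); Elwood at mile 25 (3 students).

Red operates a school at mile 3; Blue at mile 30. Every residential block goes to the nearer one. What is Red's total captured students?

The indifferent point is the midpoint (3+30)/2 = 16.5; residential blocks left of it (closer to Red at 3) go to Red, those right go to Blue.
  Ashton at 15 (w=150) → Red
  Denby at 19 (w=20) → Blue
  Elwood at 25 (w=3) → Blue
  Calder at 34 (w=30) → Blue
  Brookfield at 39 (w=80) → Blue
Red captures 150; Blue captures 133.

150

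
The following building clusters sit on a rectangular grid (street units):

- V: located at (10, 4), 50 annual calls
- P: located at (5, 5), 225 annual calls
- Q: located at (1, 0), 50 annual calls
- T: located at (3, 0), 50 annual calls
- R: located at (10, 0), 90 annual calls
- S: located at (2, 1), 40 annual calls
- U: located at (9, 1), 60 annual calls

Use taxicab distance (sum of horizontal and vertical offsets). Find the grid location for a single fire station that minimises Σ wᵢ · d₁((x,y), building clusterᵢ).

Manhattan distance separates: Σwᵢ(|x−xᵢ|+|y−yᵢ|) = Σwᵢ|x−xᵢ| + Σwᵢ|y−yᵢ|, so x and y are optimised independently as 1-D weighted medians.
Total weight W = 565; half = 282.5.
x-coordinate, sorted with cumulative weight:
  x=1 (Q, w=50) cum 50
  x=2 (S, w=40) cum 90
  x=3 (T, w=50) cum 140
  x=5 (P, w=225) cum 365  ← median
  x=9 (U, w=60) cum 425
  x=10 (V, w=50) cum 475
  x=10 (R, w=90) cum 565
⇒ x* = 5
y-coordinate, sorted with cumulative weight:
  y=0 (Q, w=50) cum 50
  y=0 (T, w=50) cum 100
  y=0 (R, w=90) cum 190
  y=1 (S, w=40) cum 230
  y=1 (U, w=60) cum 290  ← median
  y=4 (V, w=50) cum 340
  y=5 (P, w=225) cum 565
⇒ y* = 1

(5, 1)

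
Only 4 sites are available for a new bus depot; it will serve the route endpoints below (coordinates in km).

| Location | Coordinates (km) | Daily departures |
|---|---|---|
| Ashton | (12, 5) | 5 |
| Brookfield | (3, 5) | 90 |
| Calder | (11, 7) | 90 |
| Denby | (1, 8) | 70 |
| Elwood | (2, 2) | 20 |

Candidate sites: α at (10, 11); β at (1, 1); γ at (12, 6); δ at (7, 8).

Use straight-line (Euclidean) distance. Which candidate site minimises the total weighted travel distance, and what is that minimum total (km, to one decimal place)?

δ, total 1426.4 km

Total weighted distance at each candidate:
  α (10, 11): total = 2137.4
  β (1, 1): total = 2028.9
  γ (12, 6): total = 1945.3
  δ (7, 8): total = 1426.4
Minimum is at δ with total 1426.4 km.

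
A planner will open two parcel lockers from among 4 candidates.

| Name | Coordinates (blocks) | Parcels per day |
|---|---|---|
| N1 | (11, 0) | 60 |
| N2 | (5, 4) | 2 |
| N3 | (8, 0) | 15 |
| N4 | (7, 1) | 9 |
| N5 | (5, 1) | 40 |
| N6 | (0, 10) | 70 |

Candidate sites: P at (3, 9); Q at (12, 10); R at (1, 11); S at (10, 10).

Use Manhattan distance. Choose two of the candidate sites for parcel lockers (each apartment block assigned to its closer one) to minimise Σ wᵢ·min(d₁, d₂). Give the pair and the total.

Evaluate every pair (each demand assigned to the nearer of the two):
  {P, S}: total = 1642
  {R, S}: total = 1670
  {P, Q}: total = 1672
  {Q, R}: total = 1718
  {P, R}: total = 1892
  {Q, S}: total = 2230
Best pair: {P, S} with total 1642.

{P, S}, total 1642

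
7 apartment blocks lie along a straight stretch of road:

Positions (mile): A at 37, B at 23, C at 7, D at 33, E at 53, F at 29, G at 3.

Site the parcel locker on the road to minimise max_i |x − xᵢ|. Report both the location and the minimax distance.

The 1-center on a line is the midpoint of the two extreme points: leftmost at 3, rightmost at 53.
Optimal location = (3 + 53)/2 = 28; maximum distance = (53 − 3)/2 = 25.

location 28, max distance 25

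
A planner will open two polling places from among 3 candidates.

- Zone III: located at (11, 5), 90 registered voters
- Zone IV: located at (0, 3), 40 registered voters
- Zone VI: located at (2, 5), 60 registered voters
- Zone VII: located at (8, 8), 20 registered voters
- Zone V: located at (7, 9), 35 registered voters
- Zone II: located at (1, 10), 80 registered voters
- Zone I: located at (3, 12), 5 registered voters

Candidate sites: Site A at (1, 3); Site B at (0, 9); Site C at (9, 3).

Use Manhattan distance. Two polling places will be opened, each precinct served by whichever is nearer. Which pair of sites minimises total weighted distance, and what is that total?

Evaluate every pair (each demand assigned to the nearer of the two):
  {Site B, Site C}: total = 1515
  {Site A, Site C}: total = 1595
  {Site A, Site B}: total = 1915
Best pair: {Site B, Site C} with total 1515.

{Site B, Site C}, total 1515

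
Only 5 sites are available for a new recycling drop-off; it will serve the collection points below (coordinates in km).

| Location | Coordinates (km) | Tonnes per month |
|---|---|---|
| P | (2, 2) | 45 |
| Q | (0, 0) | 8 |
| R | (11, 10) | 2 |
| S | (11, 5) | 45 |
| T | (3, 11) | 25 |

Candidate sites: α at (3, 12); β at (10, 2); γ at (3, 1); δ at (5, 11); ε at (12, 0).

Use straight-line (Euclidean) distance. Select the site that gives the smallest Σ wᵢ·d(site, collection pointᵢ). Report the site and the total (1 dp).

Total weighted distance at each candidate:
  α (3, 12): total = 1071.0
  β (10, 2): total = 885.1
  γ (3, 1): total = 765.5
  δ (5, 11): total = 967.6
  ε (12, 0): total = 1159.8
Minimum is at γ with total 765.5 km.

γ, total 765.5 km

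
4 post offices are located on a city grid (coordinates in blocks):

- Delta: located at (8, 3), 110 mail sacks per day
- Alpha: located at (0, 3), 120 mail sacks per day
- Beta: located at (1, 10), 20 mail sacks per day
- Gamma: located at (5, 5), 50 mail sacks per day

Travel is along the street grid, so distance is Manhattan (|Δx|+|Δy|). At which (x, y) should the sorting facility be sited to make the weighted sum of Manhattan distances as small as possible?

Manhattan distance separates: Σwᵢ(|x−xᵢ|+|y−yᵢ|) = Σwᵢ|x−xᵢ| + Σwᵢ|y−yᵢ|, so x and y are optimised independently as 1-D weighted medians.
Total weight W = 300; half = 150.
x-coordinate, sorted with cumulative weight:
  x=0 (Alpha, w=120) cum 120
  x=1 (Beta, w=20) cum 140
  x=5 (Gamma, w=50) cum 190  ← median
  x=8 (Delta, w=110) cum 300
⇒ x* = 5
y-coordinate, sorted with cumulative weight:
  y=3 (Delta, w=110) cum 110
  y=3 (Alpha, w=120) cum 230  ← median
  y=5 (Gamma, w=50) cum 280
  y=10 (Beta, w=20) cum 300
⇒ y* = 3

(5, 3)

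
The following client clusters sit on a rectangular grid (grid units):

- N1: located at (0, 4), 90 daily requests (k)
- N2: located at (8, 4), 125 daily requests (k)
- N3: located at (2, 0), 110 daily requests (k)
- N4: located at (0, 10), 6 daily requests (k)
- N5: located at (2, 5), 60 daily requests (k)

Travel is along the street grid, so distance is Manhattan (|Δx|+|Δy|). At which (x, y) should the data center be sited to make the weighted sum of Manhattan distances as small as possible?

(2, 4)

Manhattan distance separates: Σwᵢ(|x−xᵢ|+|y−yᵢ|) = Σwᵢ|x−xᵢ| + Σwᵢ|y−yᵢ|, so x and y are optimised independently as 1-D weighted medians.
Total weight W = 391; half = 195.5.
x-coordinate, sorted with cumulative weight:
  x=0 (N1, w=90) cum 90
  x=0 (N4, w=6) cum 96
  x=2 (N3, w=110) cum 206  ← median
  x=2 (N5, w=60) cum 266
  x=8 (N2, w=125) cum 391
⇒ x* = 2
y-coordinate, sorted with cumulative weight:
  y=0 (N3, w=110) cum 110
  y=4 (N1, w=90) cum 200  ← median
  y=4 (N2, w=125) cum 325
  y=5 (N5, w=60) cum 385
  y=10 (N4, w=6) cum 391
⇒ y* = 4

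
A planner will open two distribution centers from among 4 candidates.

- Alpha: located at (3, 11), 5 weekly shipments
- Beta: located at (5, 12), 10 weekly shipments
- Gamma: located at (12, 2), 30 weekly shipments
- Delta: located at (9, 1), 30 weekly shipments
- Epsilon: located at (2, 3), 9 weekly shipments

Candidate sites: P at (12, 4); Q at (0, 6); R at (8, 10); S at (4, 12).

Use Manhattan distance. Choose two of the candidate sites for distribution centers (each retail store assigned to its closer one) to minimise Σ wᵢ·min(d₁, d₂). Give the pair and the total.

Evaluate every pair (each demand assigned to the nearer of the two):
  {P, S}: total = 359
  {P, R}: total = 419
  {P, Q}: total = 435
  {R, S}: total = 779
  {Q, R}: total = 785
  {Q, S}: total = 965
Best pair: {P, S} with total 359.

{P, S}, total 359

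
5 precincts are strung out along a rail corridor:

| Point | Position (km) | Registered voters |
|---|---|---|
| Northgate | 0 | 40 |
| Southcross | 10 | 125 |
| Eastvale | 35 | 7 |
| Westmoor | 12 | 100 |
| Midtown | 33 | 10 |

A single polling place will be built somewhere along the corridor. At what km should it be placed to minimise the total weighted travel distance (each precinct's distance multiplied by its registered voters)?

x = 10

For a sum of weighted absolute distances on a line, the optimum is the weighted median (not the mean). Total weight W = 282; half-weight = 141.
Sort by position and accumulate weight:
  km 0 (Northgate, w=40) → cum 40
  km 10 (Southcross, w=125) → cum 165  ≥ 141 → median here
  km 12 (Westmoor, w=100) → cum 265
  km 33 (Midtown, w=10) → cum 275
  km 35 (Eastvale, w=7) → cum 282
Optimal location: km 10.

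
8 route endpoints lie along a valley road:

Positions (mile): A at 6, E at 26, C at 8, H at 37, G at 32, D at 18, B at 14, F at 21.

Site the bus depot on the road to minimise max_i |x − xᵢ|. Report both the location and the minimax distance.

The 1-center on a line is the midpoint of the two extreme points: leftmost at 6, rightmost at 37.
Optimal location = (6 + 37)/2 = 21.5; maximum distance = (37 − 6)/2 = 15.5.

location 21.5, max distance 15.5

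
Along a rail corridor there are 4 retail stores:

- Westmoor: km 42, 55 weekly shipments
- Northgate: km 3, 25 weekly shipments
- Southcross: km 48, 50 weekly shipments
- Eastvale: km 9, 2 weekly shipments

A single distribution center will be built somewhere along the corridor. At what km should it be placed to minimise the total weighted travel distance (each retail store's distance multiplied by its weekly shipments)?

For a sum of weighted absolute distances on a line, the optimum is the weighted median (not the mean). Total weight W = 132; half-weight = 66.
Sort by position and accumulate weight:
  km 3 (Northgate, w=25) → cum 25
  km 9 (Eastvale, w=2) → cum 27
  km 42 (Westmoor, w=55) → cum 82  ≥ 66 → median here
  km 48 (Southcross, w=50) → cum 132
Optimal location: km 42.

x = 42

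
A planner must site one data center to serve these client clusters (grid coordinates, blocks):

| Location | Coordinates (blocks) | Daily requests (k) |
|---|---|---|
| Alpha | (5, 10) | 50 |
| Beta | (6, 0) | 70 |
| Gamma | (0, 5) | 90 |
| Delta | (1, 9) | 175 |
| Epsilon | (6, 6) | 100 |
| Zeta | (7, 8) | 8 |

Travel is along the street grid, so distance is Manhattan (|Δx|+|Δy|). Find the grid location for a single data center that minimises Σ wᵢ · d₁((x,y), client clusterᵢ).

Manhattan distance separates: Σwᵢ(|x−xᵢ|+|y−yᵢ|) = Σwᵢ|x−xᵢ| + Σwᵢ|y−yᵢ|, so x and y are optimised independently as 1-D weighted medians.
Total weight W = 493; half = 246.5.
x-coordinate, sorted with cumulative weight:
  x=0 (Gamma, w=90) cum 90
  x=1 (Delta, w=175) cum 265  ← median
  x=5 (Alpha, w=50) cum 315
  x=6 (Beta, w=70) cum 385
  x=6 (Epsilon, w=100) cum 485
  x=7 (Zeta, w=8) cum 493
⇒ x* = 1
y-coordinate, sorted with cumulative weight:
  y=0 (Beta, w=70) cum 70
  y=5 (Gamma, w=90) cum 160
  y=6 (Epsilon, w=100) cum 260  ← median
  y=8 (Zeta, w=8) cum 268
  y=9 (Delta, w=175) cum 443
  y=10 (Alpha, w=50) cum 493
⇒ y* = 6

(1, 6)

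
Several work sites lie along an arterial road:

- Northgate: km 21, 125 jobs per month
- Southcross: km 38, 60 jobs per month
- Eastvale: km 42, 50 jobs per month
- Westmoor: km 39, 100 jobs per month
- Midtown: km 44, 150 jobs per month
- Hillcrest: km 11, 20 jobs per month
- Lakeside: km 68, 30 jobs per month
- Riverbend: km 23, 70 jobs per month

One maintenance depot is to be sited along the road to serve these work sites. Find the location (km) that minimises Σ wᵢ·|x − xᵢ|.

x = 39

For a sum of weighted absolute distances on a line, the optimum is the weighted median (not the mean). Total weight W = 605; half-weight = 302.5.
Sort by position and accumulate weight:
  km 11 (Hillcrest, w=20) → cum 20
  km 21 (Northgate, w=125) → cum 145
  km 23 (Riverbend, w=70) → cum 215
  km 38 (Southcross, w=60) → cum 275
  km 39 (Westmoor, w=100) → cum 375  ≥ 302.5 → median here
  km 42 (Eastvale, w=50) → cum 425
  km 44 (Midtown, w=150) → cum 575
  km 68 (Lakeside, w=30) → cum 605
Optimal location: km 39.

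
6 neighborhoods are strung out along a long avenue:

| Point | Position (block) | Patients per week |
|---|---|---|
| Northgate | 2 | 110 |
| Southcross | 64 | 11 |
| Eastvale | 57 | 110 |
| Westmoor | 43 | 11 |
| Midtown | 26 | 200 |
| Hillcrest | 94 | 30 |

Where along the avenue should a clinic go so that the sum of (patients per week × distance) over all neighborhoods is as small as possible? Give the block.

For a sum of weighted absolute distances on a line, the optimum is the weighted median (not the mean). Total weight W = 472; half-weight = 236.
Sort by position and accumulate weight:
  block 2 (Northgate, w=110) → cum 110
  block 26 (Midtown, w=200) → cum 310  ≥ 236 → median here
  block 43 (Westmoor, w=11) → cum 321
  block 57 (Eastvale, w=110) → cum 431
  block 64 (Southcross, w=11) → cum 442
  block 94 (Hillcrest, w=30) → cum 472
Optimal location: block 26.

x = 26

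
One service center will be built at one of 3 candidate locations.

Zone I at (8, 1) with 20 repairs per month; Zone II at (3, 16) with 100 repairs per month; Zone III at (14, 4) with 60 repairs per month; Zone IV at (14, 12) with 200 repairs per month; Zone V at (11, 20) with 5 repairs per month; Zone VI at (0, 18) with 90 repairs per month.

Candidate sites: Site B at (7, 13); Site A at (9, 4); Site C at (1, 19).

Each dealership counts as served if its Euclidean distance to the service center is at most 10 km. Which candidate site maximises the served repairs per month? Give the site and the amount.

Site B, covering 395

Coverage radius r = 10 km; a point is covered iff (Δx)²+(Δy)² ≤ 10² = 100.
  Site B (7, 13): covers {Zone II, Zone IV, Zone V, Zone VI} → 395
  Site A (9, 4): covers {Zone I, Zone III, Zone IV} → 280
  Site C (1, 19): covers {Zone II, Zone VI} → 190
Maximum coverage at Site B: 395 repairs per month.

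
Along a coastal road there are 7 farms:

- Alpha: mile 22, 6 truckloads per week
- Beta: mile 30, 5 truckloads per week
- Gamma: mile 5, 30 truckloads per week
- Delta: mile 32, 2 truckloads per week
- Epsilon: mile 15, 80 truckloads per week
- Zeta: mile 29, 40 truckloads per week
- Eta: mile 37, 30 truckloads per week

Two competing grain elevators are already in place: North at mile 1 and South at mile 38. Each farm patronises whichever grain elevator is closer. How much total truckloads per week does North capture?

110

The indifferent point is the midpoint (1+38)/2 = 19.5; farms left of it (closer to North at 1) go to North, those right go to South.
  Gamma at 5 (w=30) → North
  Epsilon at 15 (w=80) → North
  Alpha at 22 (w=6) → South
  Zeta at 29 (w=40) → South
  Beta at 30 (w=5) → South
  Delta at 32 (w=2) → South
  Eta at 37 (w=30) → South
North captures 110; South captures 83.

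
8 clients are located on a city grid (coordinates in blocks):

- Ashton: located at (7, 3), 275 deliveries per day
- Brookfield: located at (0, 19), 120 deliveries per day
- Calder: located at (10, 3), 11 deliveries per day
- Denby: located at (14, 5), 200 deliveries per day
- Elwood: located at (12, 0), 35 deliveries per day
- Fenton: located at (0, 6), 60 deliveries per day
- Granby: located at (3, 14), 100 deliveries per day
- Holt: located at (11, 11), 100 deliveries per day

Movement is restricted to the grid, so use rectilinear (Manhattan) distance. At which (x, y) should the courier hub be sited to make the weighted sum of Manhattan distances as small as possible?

(7, 5)

Manhattan distance separates: Σwᵢ(|x−xᵢ|+|y−yᵢ|) = Σwᵢ|x−xᵢ| + Σwᵢ|y−yᵢ|, so x and y are optimised independently as 1-D weighted medians.
Total weight W = 901; half = 450.5.
x-coordinate, sorted with cumulative weight:
  x=0 (Brookfield, w=120) cum 120
  x=0 (Fenton, w=60) cum 180
  x=3 (Granby, w=100) cum 280
  x=7 (Ashton, w=275) cum 555  ← median
  x=10 (Calder, w=11) cum 566
  x=11 (Holt, w=100) cum 666
  x=12 (Elwood, w=35) cum 701
  x=14 (Denby, w=200) cum 901
⇒ x* = 7
y-coordinate, sorted with cumulative weight:
  y=0 (Elwood, w=35) cum 35
  y=3 (Ashton, w=275) cum 310
  y=3 (Calder, w=11) cum 321
  y=5 (Denby, w=200) cum 521  ← median
  y=6 (Fenton, w=60) cum 581
  y=11 (Holt, w=100) cum 681
  y=14 (Granby, w=100) cum 781
  y=19 (Brookfield, w=120) cum 901
⇒ y* = 5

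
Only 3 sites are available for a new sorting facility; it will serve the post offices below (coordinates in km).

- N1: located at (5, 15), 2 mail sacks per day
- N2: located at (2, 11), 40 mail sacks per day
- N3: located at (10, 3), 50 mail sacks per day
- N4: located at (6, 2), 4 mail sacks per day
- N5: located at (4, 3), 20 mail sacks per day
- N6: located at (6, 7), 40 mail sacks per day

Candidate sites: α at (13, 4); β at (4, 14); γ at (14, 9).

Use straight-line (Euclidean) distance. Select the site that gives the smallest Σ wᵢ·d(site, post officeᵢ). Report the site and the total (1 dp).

α, total 1221.7 km

Total weighted distance at each candidate:
  α (13, 4): total = 1221.7
  β (4, 14): total = 1333.4
  γ (14, 9): total = 1474.4
Minimum is at α with total 1221.7 km.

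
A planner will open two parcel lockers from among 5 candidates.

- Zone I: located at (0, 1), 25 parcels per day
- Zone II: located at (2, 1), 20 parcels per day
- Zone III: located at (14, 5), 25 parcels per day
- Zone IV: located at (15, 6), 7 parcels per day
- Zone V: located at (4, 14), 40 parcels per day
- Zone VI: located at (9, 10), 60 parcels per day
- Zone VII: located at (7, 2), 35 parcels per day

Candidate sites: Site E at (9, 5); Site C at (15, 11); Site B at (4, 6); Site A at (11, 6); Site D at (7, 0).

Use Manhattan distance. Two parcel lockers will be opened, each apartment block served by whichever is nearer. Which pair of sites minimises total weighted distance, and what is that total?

{Site E, Site B}, total 1334

Evaluate every pair (each demand assigned to the nearer of the two):
  {Site E, Site B}: total = 1334
  {Site B, Site A}: total = 1418
  {Site E, Site D}: total = 1424
  {Site A, Site D}: total = 1478
  {Site C, Site B}: total = 1560
  {Site C, Site D}: total = 1580
  {Site B, Site D}: total = 1602
  {Site E, Site A}: total = 1708
  {Site E, Site C}: total = 1740
  {Site C, Site A}: total = 2008
Best pair: {Site E, Site B} with total 1334.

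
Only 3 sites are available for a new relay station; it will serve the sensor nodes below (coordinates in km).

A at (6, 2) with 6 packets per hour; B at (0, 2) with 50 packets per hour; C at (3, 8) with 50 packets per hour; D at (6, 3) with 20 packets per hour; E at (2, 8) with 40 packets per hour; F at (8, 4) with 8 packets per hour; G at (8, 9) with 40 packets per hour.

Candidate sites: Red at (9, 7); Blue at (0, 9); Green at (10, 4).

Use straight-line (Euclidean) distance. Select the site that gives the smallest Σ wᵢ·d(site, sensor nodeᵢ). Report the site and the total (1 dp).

Total weighted distance at each candidate:
  Red (9, 7): total = 1351.5
  Blue (0, 9): total = 1218.1
  Green (10, 4): total = 1611.5
Minimum is at Blue with total 1218.1 km.

Blue, total 1218.1 km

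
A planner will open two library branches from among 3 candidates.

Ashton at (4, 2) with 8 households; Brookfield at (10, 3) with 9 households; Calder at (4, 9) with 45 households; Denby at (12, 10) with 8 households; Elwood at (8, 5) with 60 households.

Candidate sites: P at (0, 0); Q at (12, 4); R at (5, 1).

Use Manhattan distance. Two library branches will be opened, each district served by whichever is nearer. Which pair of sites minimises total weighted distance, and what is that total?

{Q, R}, total 796

Evaluate every pair (each demand assigned to the nearer of the two):
  {Q, R}: total = 796
  {P, Q}: total = 1008
  {P, R}: total = 1032
Best pair: {Q, R} with total 796.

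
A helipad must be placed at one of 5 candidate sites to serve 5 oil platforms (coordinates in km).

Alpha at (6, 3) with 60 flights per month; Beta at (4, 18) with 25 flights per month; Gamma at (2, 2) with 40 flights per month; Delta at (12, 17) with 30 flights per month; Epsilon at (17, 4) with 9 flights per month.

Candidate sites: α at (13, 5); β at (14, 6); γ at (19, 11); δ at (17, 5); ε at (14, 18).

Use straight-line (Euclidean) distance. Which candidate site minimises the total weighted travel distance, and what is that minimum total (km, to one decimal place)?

α, total 1686.5 km

Total weighted distance at each candidate:
  α (13, 5): total = 1686.5
  β (14, 6): total = 1777.0
  γ (19, 11): total = 2441.2
  δ (17, 5): total = 2141.3
  ε (14, 18): total = 2265.9
Minimum is at α with total 1686.5 km.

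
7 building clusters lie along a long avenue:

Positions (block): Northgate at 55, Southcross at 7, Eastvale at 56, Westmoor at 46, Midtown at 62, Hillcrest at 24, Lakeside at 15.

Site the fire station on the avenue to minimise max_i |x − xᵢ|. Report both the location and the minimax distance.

The 1-center on a line is the midpoint of the two extreme points: leftmost at 7, rightmost at 62.
Optimal location = (7 + 62)/2 = 34.5; maximum distance = (62 − 7)/2 = 27.5.

location 34.5, max distance 27.5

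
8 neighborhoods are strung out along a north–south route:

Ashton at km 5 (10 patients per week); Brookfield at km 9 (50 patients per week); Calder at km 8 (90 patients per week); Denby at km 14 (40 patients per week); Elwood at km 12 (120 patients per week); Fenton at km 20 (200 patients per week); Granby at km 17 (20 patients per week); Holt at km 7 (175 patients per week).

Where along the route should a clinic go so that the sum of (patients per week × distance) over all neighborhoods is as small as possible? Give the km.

For a sum of weighted absolute distances on a line, the optimum is the weighted median (not the mean). Total weight W = 705; half-weight = 352.5.
Sort by position and accumulate weight:
  km 5 (Ashton, w=10) → cum 10
  km 7 (Holt, w=175) → cum 185
  km 8 (Calder, w=90) → cum 275
  km 9 (Brookfield, w=50) → cum 325
  km 12 (Elwood, w=120) → cum 445  ≥ 352.5 → median here
  km 14 (Denby, w=40) → cum 485
  km 17 (Granby, w=20) → cum 505
  km 20 (Fenton, w=200) → cum 705
Optimal location: km 12.

x = 12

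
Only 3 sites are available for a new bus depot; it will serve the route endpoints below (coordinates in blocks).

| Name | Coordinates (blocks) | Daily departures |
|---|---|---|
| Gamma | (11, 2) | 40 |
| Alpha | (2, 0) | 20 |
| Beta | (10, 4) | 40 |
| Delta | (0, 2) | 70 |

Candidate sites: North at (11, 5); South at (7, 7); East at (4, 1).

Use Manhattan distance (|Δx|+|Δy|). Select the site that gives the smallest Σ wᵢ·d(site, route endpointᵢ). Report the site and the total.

Total weighted distance at each candidate:
  North (11, 5): total = 1460
  South (7, 7): total = 1680
  East (4, 1): total = 1090
Minimum is at East with total 1090 blocks.

East, total 1090 blocks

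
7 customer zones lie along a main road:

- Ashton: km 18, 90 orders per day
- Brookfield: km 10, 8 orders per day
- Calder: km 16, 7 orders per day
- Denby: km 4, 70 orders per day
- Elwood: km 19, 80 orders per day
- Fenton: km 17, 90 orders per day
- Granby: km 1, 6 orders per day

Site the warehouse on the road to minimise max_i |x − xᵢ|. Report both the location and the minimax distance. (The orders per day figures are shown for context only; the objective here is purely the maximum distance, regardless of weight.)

location 10, max distance 9

The 1-center on a line is the midpoint of the two extreme points: leftmost at 1, rightmost at 19.
Optimal location = (1 + 19)/2 = 10; maximum distance = (19 − 1)/2 = 9.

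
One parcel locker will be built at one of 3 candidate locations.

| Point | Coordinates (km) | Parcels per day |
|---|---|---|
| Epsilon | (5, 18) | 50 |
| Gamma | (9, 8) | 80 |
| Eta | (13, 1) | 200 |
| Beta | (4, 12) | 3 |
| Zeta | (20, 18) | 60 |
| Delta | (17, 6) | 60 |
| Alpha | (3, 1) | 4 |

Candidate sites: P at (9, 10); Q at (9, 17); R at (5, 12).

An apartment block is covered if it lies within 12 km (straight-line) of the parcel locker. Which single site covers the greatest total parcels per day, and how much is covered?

P, covering 397

Coverage radius r = 12 km; a point is covered iff (Δx)²+(Δy)² ≤ 12² = 144.
  P (9, 10): covers {Epsilon, Gamma, Eta, Beta, Delta, Alpha} → 397
  Q (9, 17): covers {Epsilon, Gamma, Beta, Zeta} → 193
  R (5, 12): covers {Epsilon, Gamma, Beta, Alpha} → 137
Maximum coverage at P: 397 parcels per day.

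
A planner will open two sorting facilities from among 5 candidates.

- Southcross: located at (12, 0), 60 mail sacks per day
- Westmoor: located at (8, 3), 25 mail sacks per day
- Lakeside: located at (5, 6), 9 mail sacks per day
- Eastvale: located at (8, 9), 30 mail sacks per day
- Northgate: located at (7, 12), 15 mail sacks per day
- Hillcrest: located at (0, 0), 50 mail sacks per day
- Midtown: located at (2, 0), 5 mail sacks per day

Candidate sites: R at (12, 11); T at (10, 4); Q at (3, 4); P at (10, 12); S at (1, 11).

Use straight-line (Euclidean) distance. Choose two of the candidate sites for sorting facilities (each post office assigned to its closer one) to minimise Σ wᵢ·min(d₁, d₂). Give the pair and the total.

Evaluate every pair (each demand assigned to the nearer of the two):
  {T, Q}: total = 910.0
  {T, P}: total = 1109.1
  {R, T}: total = 1166.6
  {Q, P}: total = 1167.6
  {T, S}: total = 1208.7
  {R, Q}: total = 1225.1
  {Q, S}: total = 1317.9
  {R, S}: total = 1759.4
  {P, S}: total = 1778.7
  {R, P}: total = 1960.2
Best pair: {T, Q} with total 910.0.

{T, Q}, total 910.0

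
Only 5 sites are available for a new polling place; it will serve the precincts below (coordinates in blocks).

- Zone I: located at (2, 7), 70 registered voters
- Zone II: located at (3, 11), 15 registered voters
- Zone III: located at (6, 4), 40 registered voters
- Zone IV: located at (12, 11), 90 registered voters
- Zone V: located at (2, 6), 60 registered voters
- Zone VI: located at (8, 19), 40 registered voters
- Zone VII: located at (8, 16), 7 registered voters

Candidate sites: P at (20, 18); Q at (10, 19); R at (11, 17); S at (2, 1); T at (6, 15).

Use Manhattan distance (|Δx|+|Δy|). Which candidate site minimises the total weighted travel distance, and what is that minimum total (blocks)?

Total weighted distance at each candidate:
  P (20, 18): total = 7278
  Q (10, 19): total = 4660
  R (11, 17): total = 4318
  S (2, 1): total = 4072
  T (6, 15): total = 3326
Minimum is at T with total 3326 blocks.

T, total 3326 blocks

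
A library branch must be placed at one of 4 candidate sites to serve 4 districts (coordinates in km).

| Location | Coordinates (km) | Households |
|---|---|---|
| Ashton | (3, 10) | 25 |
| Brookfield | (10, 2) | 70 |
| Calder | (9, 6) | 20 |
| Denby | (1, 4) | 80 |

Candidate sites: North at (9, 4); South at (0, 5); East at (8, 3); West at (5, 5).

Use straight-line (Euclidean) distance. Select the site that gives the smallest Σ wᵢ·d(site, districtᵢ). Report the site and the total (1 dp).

Total weighted distance at each candidate:
  North (9, 4): total = 1048.7
  South (0, 5): total = 1170.8
  East (8, 3): total = 1000.5
  West (5, 5): total = 955.1
Minimum is at West with total 955.1 km.

West, total 955.1 km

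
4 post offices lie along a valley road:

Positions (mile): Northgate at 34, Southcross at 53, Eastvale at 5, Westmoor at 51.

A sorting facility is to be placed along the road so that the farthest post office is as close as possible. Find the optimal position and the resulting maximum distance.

location 29, max distance 24

The 1-center on a line is the midpoint of the two extreme points: leftmost at 5, rightmost at 53.
Optimal location = (5 + 53)/2 = 29; maximum distance = (53 − 5)/2 = 24.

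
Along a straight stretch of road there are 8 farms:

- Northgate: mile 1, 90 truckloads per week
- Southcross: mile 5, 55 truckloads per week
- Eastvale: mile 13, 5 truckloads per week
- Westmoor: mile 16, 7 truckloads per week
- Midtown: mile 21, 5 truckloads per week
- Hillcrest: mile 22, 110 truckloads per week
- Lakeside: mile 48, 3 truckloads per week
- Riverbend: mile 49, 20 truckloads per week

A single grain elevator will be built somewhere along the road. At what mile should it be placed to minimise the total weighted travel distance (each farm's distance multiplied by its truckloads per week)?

x = 13

For a sum of weighted absolute distances on a line, the optimum is the weighted median (not the mean). Total weight W = 295; half-weight = 147.5.
Sort by position and accumulate weight:
  mile 1 (Northgate, w=90) → cum 90
  mile 5 (Southcross, w=55) → cum 145
  mile 13 (Eastvale, w=5) → cum 150  ≥ 147.5 → median here
  mile 16 (Westmoor, w=7) → cum 157
  mile 21 (Midtown, w=5) → cum 162
  mile 22 (Hillcrest, w=110) → cum 272
  mile 48 (Lakeside, w=3) → cum 275
  mile 49 (Riverbend, w=20) → cum 295
Optimal location: mile 13.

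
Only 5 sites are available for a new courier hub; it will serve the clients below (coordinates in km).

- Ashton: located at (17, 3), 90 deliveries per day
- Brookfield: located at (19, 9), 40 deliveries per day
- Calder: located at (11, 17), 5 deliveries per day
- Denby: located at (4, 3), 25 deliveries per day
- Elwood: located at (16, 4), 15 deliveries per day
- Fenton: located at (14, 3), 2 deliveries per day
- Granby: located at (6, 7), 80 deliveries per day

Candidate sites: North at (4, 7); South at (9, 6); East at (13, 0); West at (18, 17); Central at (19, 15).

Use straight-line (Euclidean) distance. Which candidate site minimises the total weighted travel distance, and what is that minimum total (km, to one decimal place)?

South, total 1762.1 km

Total weighted distance at each candidate:
  North (4, 7): total = 2357.6
  South (9, 6): total = 1762.1
  East (13, 0): total = 2078.7
  West (18, 17): total = 3591.7
  Central (19, 15): total = 3274.5
Minimum is at South with total 1762.1 km.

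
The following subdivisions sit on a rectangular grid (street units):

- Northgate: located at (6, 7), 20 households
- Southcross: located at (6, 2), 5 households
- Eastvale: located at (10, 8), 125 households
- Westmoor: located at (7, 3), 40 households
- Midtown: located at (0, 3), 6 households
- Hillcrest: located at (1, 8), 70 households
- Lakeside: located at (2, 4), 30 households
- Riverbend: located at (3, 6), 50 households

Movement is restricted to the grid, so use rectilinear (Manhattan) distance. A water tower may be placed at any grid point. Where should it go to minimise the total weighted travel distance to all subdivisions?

(6, 8)

Manhattan distance separates: Σwᵢ(|x−xᵢ|+|y−yᵢ|) = Σwᵢ|x−xᵢ| + Σwᵢ|y−yᵢ|, so x and y are optimised independently as 1-D weighted medians.
Total weight W = 346; half = 173.
x-coordinate, sorted with cumulative weight:
  x=0 (Midtown, w=6) cum 6
  x=1 (Hillcrest, w=70) cum 76
  x=2 (Lakeside, w=30) cum 106
  x=3 (Riverbend, w=50) cum 156
  x=6 (Northgate, w=20) cum 176  ← median
  x=6 (Southcross, w=5) cum 181
  x=7 (Westmoor, w=40) cum 221
  x=10 (Eastvale, w=125) cum 346
⇒ x* = 6
y-coordinate, sorted with cumulative weight:
  y=2 (Southcross, w=5) cum 5
  y=3 (Westmoor, w=40) cum 45
  y=3 (Midtown, w=6) cum 51
  y=4 (Lakeside, w=30) cum 81
  y=6 (Riverbend, w=50) cum 131
  y=7 (Northgate, w=20) cum 151
  y=8 (Eastvale, w=125) cum 276  ← median
  y=8 (Hillcrest, w=70) cum 346
⇒ y* = 8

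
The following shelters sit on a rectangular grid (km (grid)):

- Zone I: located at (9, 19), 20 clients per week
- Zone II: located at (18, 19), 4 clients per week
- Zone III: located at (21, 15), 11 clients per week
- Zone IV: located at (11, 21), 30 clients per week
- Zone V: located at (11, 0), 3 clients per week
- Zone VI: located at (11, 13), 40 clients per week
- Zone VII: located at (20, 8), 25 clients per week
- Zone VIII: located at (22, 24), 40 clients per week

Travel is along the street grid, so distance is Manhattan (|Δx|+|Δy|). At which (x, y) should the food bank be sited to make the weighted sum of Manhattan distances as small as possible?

Manhattan distance separates: Σwᵢ(|x−xᵢ|+|y−yᵢ|) = Σwᵢ|x−xᵢ| + Σwᵢ|y−yᵢ|, so x and y are optimised independently as 1-D weighted medians.
Total weight W = 173; half = 86.5.
x-coordinate, sorted with cumulative weight:
  x=9 (Zone I, w=20) cum 20
  x=11 (Zone IV, w=30) cum 50
  x=11 (Zone V, w=3) cum 53
  x=11 (Zone VI, w=40) cum 93  ← median
  x=18 (Zone II, w=4) cum 97
  x=20 (Zone VII, w=25) cum 122
  x=21 (Zone III, w=11) cum 133
  x=22 (Zone VIII, w=40) cum 173
⇒ x* = 11
y-coordinate, sorted with cumulative weight:
  y=0 (Zone V, w=3) cum 3
  y=8 (Zone VII, w=25) cum 28
  y=13 (Zone VI, w=40) cum 68
  y=15 (Zone III, w=11) cum 79
  y=19 (Zone I, w=20) cum 99  ← median
  y=19 (Zone II, w=4) cum 103
  y=21 (Zone IV, w=30) cum 133
  y=24 (Zone VIII, w=40) cum 173
⇒ y* = 19

(11, 19)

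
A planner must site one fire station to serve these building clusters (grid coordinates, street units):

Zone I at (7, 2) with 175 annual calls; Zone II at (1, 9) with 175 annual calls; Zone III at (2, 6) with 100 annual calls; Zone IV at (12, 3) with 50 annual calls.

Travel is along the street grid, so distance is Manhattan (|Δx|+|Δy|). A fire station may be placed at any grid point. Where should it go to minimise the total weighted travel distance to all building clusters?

(2, 6)

Manhattan distance separates: Σwᵢ(|x−xᵢ|+|y−yᵢ|) = Σwᵢ|x−xᵢ| + Σwᵢ|y−yᵢ|, so x and y are optimised independently as 1-D weighted medians.
Total weight W = 500; half = 250.
x-coordinate, sorted with cumulative weight:
  x=1 (Zone II, w=175) cum 175
  x=2 (Zone III, w=100) cum 275  ← median
  x=7 (Zone I, w=175) cum 450
  x=12 (Zone IV, w=50) cum 500
⇒ x* = 2
y-coordinate, sorted with cumulative weight:
  y=2 (Zone I, w=175) cum 175
  y=3 (Zone IV, w=50) cum 225
  y=6 (Zone III, w=100) cum 325  ← median
  y=9 (Zone II, w=175) cum 500
⇒ y* = 6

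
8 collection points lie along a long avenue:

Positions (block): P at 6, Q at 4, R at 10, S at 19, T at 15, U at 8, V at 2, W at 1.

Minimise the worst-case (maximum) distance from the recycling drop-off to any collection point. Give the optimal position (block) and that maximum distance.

The 1-center on a line is the midpoint of the two extreme points: leftmost at 1, rightmost at 19.
Optimal location = (1 + 19)/2 = 10; maximum distance = (19 − 1)/2 = 9.

location 10, max distance 9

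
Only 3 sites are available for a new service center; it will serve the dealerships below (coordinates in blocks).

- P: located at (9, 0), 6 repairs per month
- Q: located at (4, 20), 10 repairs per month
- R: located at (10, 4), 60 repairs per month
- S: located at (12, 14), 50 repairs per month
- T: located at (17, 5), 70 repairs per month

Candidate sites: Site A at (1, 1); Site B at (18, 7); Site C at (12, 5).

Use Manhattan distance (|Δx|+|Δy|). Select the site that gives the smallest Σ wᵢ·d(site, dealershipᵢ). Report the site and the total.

Total weighted distance at each candidate:
  Site A (1, 1): total = 3594
  Site B (18, 7): total = 1886
  Site C (12, 5): total = 1258
Minimum is at Site C with total 1258 blocks.

Site C, total 1258 blocks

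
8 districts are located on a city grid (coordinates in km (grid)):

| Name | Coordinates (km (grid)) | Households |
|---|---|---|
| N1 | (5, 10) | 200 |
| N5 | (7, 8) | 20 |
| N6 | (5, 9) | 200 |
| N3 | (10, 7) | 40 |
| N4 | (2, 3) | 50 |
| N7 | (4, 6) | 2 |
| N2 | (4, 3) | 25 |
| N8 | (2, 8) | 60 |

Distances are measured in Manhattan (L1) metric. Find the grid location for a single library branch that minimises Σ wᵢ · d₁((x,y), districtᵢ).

(5, 9)

Manhattan distance separates: Σwᵢ(|x−xᵢ|+|y−yᵢ|) = Σwᵢ|x−xᵢ| + Σwᵢ|y−yᵢ|, so x and y are optimised independently as 1-D weighted medians.
Total weight W = 597; half = 298.5.
x-coordinate, sorted with cumulative weight:
  x=2 (N4, w=50) cum 50
  x=2 (N8, w=60) cum 110
  x=4 (N7, w=2) cum 112
  x=4 (N2, w=25) cum 137
  x=5 (N1, w=200) cum 337  ← median
  x=5 (N6, w=200) cum 537
  x=7 (N5, w=20) cum 557
  x=10 (N3, w=40) cum 597
⇒ x* = 5
y-coordinate, sorted with cumulative weight:
  y=3 (N4, w=50) cum 50
  y=3 (N2, w=25) cum 75
  y=6 (N7, w=2) cum 77
  y=7 (N3, w=40) cum 117
  y=8 (N5, w=20) cum 137
  y=8 (N8, w=60) cum 197
  y=9 (N6, w=200) cum 397  ← median
  y=10 (N1, w=200) cum 597
⇒ y* = 9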